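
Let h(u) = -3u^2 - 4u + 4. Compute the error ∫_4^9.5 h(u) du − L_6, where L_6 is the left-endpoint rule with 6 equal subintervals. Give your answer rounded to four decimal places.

-109.8663

Exact integral: ∫_4^9.5 h(u) du = -919.875.
L_6 ≈ -810.008681.
Error ≈ -919.875 − (-810.008681) ≈ -109.8663.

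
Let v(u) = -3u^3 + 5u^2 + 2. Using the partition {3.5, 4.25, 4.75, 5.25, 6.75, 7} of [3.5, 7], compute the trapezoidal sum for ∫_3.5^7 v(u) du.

Subinterval widths: 0.75, 0.5, 0.5, 1.5, 0.25.
v(3.5) = -65.375, v(4.25) = -137.984375, v(4.75) = -206.703125, v(5.25) = -294.296875, v(6.75) = -692.828125, v(7) = -782.
On each subinterval the trapezoid contributes (Δu_i/2)·[v(u_{i-1}) + v(u_i)].
Sum = -1212.37890625.

-1212.37890625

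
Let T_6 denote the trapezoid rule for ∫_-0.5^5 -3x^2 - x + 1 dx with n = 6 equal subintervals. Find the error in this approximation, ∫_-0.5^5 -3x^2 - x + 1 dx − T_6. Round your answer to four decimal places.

2.3108

Exact integral: ∫_-0.5^5 f(x) dx = -132.
T_6 ≈ -134.310764.
Error ≈ -132 − (-134.310764) ≈ 2.3108.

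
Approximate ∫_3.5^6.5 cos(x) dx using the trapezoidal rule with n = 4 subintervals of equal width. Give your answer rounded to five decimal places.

0.53912

Δx = (6.5 − 3.5)/4 = 0.75.
f(3.5) ≈ -0.93646, f(4.25) ≈ -0.44609, f(5) ≈ 0.28366, f(5.75) ≈ 0.86119, f(6.5) ≈ 0.97659.
T_4 = (Δx/2)·[f(x_0) + 2f(x_1) + 2f(x_2) + 2f(x_3) + f(x_4)].
Sum ≈ 0.53912.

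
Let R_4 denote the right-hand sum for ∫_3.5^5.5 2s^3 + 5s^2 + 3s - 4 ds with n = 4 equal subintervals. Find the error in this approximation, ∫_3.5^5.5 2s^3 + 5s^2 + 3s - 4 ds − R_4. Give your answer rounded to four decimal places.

Exact integral: ∫_3.5^5.5 f(s) ds ≈ 607.333333.
R_4 = 695.75.
Error ≈ 607.333333 − 695.75 ≈ -88.4167.

-88.4167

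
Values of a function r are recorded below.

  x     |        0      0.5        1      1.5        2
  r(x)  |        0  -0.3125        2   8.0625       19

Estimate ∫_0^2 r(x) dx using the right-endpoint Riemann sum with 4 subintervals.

14.375

Δx = 0.5.
Sum = 0.5·[(-0.3125) + 2 + 8.0625 + 19] = 14.375.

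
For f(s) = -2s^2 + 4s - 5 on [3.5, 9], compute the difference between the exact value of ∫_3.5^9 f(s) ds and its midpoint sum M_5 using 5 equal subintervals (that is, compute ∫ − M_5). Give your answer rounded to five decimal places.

Exact integral: ∫_3.5^9 f(s) ds ≈ -347.4166667.
M_5 = -346.3075.
Error ≈ -347.4166667 − (-346.3075) ≈ -1.10917.

-1.10917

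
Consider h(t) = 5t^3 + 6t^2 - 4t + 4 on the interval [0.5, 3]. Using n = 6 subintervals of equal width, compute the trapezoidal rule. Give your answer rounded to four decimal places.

149.7548

Δt = (3 − 0.5)/6 = 5/12.
h(0.5) = 4.125, h(11/12) = 15943/1728, h(4/3) = 572/27, h(1.75) = 42.171875, h(13/6) = 16061/216, h(31/12) = 207203/1728, h(3) = 181.
T_6 = (Δt/2)·[h(t_0) + 2h(t_1) + ... + 2h(t_{5}) + h(t_6)].
Sum ≈ 149.7548.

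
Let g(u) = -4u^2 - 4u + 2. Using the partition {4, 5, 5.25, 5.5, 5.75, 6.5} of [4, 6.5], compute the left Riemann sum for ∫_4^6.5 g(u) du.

Subinterval widths: 1, 0.25, 0.25, 0.25, 0.75.
Left endpoints: 4, 5, 5.25, 5.5, 5.75.
g(4) = -78, g(5) = -118, g(5.25) = -129.25, g(5.5) = -141, g(5.75) = -153.25.
Sum = Σ Δu_i · g(u_i).
Sum = -290.

-290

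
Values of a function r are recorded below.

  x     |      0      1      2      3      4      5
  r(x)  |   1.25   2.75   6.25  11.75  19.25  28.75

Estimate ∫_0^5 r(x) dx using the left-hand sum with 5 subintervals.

Δx = 1.
Sum = 1·[1.25 + 2.75 + 6.25 + 11.75 + 19.25] = 41.25.

41.25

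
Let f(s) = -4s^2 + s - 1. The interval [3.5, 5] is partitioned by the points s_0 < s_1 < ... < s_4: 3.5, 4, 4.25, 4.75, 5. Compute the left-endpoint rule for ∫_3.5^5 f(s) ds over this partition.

-94.625

Subinterval widths: 0.5, 0.25, 0.5, 0.25.
Left endpoints: 3.5, 4, 4.25, 4.75.
f(3.5) = -46.5, f(4) = -61, f(4.25) = -69, f(4.75) = -86.5.
Sum = Σ Δs_i · f(s_i).
Sum = -94.625.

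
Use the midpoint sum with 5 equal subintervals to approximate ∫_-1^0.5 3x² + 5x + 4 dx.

5.21625

Δx = (0.5 − (-1))/5 = 0.3.
Midpoints: -0.85, -0.55, -0.25, 0.05, 0.35.
f(-0.85) = 1.9175, f(-0.55) = 2.1575, f(-0.25) = 2.9375, f(0.05) = 4.2575, f(0.35) = 6.1175.
Sum = Δx · [f(-0.85) + f(-0.55) + f(-0.25) + f(0.05) + f(0.35)].
Sum = 5.21625.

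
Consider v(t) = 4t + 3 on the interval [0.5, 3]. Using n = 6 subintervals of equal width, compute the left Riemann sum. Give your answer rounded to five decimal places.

22.91667

Δt = (3 − 0.5)/6 = 5/12.
Left endpoints: 0.5, 11/12, 4/3, 1.75, 13/6, 31/12.
v(0.5) = 5, v(11/12) = 20/3, v(4/3) = 25/3, v(1.75) = 10, v(13/6) = 35/3, v(31/12) = 40/3.
Sum = Δt · [v(0.5) + v(11/12) + v(4/3) + ...].
Sum ≈ 22.91667.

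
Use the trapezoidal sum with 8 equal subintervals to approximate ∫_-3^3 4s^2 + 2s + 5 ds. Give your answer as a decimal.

104.25

Δs = (3 − (-3))/8 = 0.75.
f(-3) = 35, f(-2.25) = 20.75, f(-1.5) = 11, f(-0.75) = 5.75, f(0) = 5, f(0.75) = 8.75, f(1.5) = 17, f(2.25) = 29.75, f(3) = 47.
T_8 = (Δs/2)·[f(s_0) + 2f(s_1) + ... + 2f(s_{7}) + f(s_8)].
Sum = 104.25.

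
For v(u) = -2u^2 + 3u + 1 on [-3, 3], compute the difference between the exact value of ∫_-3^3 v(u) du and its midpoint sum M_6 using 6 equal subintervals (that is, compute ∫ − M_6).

Exact integral: ∫_-3^3 v(u) du = -30.
M_6 = -29.
Error = -30 − (-29) = -1.

-1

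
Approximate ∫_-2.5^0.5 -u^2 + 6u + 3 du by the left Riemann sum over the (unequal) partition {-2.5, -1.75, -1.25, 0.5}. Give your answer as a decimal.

Subinterval widths: 0.75, 0.5, 1.75.
Left endpoints: -2.5, -1.75, -1.25.
f(-2.5) = -18.25, f(-1.75) = -10.5625, f(-1.25) = -6.0625.
Sum = Σ Δu_i · f(u_i).
Sum = -29.578125.

-29.578125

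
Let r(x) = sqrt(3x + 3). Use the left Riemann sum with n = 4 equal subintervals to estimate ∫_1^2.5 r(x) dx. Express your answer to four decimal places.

4.1448

Δx = (2.5 − 1)/4 = 0.375.
Left endpoints: 1, 1.375, 1.75, 2.125.
r(1) ≈ 2.4495, r(1.375) ≈ 2.6693, r(1.75) ≈ 2.8723, r(2.125) ≈ 3.0619.
Sum = Δx · [r(1) + r(1.375) + r(1.75) + r(2.125)].
Sum ≈ 4.1448.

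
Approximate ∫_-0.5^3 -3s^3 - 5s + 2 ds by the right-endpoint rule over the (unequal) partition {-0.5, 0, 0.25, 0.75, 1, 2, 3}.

Subinterval widths: 0.5, 0.25, 0.5, 0.25, 1, 1.
Right endpoints: 0, 0.25, 0.75, 1, 2, 3.
f(0) = 2, f(0.25) = 0.703125, f(0.75) = -3.015625, f(1) = -6, f(2) = -32, f(3) = -94.
Sum = Σ Δs_i · f(s_i).
Sum = -127.83203125.

-127.83203125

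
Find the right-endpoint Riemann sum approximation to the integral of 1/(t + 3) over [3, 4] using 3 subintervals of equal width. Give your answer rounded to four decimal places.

Δt = (4 − 3)/3 = 1/3.
Right endpoints: 10/3, 11/3, 4.
f(10/3) = 3/19, f(11/3) = 0.15, f(4) = 1/7.
Sum = Δt · [f(10/3) + f(11/3) + f(4)].
Sum ≈ 0.1503.

0.1503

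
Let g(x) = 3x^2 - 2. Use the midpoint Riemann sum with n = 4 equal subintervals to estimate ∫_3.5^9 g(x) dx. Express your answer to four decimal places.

672.5254

Δx = (9 − 3.5)/4 = 1.375.
Midpoints: 4.1875, 5.5625, 6.9375, 8.3125.
g(4.1875) = 50.60546875, g(5.5625) = 90.82421875, g(6.9375) = 142.38671875, g(8.3125) = 205.29296875.
Sum = Δx · [g(4.1875) + g(5.5625) + g(6.9375) + g(8.3125)].
Sum ≈ 672.5254.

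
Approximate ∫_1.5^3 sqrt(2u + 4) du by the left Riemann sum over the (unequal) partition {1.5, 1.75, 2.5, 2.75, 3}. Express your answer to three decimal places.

Subinterval widths: 0.25, 0.75, 0.25, 0.25.
Left endpoints: 1.5, 1.75, 2.5, 2.75.
f(1.5) ≈ 2.646, f(1.75) ≈ 2.739, f(2.5) ≈ 3.000, f(2.75) ≈ 3.082.
Sum = Σ Δu_i · f(u_i).
Sum ≈ 4.236.

4.236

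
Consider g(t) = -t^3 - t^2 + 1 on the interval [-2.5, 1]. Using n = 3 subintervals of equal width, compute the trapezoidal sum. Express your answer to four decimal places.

8.4664

Δt = (1 − (-2.5))/3 = 7/6.
g(-2.5) = 10.375, g(-4/3) = 43/27, g(-1/6) = 211/216, g(1) = -1.
T_3 = (Δt/2)·[g(t_0) + 2g(t_1) + 2g(t_2) + g(t_3)].
Sum ≈ 8.4664.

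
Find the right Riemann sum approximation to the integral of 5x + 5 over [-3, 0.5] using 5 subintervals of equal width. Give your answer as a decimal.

Δx = (0.5 − (-3))/5 = 0.7.
Right endpoints: -2.3, -1.6, -0.9, -0.2, 0.5.
f(-2.3) = -6.5, f(-1.6) = -3, f(-0.9) = 0.5, f(-0.2) = 4, f(0.5) = 7.5.
Sum = Δx · [f(-2.3) + f(-1.6) + f(-0.9) + f(-0.2) + f(0.5)].
Sum = 1.75.

1.75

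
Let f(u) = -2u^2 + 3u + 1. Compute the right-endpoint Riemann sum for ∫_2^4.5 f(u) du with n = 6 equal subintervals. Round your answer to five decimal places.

Δu = (4.5 − 2)/6 = 5/12.
Right endpoints: 29/12, 17/6, 3.25, 11/3, 49/12, 4.5.
f(29/12) = -247/72, f(17/6) = -59/9, f(3.25) = -10.375, f(11/3) = -134/9, f(49/12) = -1447/72, f(4.5) = -26.
Sum = Δu · [f(29/12) + f(17/6) + f(3.25) + ...].
Sum ≈ -33.89468.

-33.89468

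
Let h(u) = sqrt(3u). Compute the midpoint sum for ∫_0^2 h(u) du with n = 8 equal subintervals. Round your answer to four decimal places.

3.2776

Δu = (2 − 0)/8 = 0.25.
Midpoints: 0.125, 0.375, 0.625, 0.875, 1.125, 1.375, 1.625, 1.875.
h(0.125) ≈ 0.6124, h(0.375) ≈ 1.0607, h(0.625) ≈ 1.3693, h(0.875) ≈ 1.6202, h(1.125) ≈ 1.8371, h(1.375) ≈ 2.0310, h(1.625) ≈ 2.2079, h(1.875) ≈ 2.3717.
Sum = Δu · [h(0.125) + h(0.375) + h(0.625) + ...].
Sum ≈ 3.2776.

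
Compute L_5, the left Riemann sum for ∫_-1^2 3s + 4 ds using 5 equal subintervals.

Δs = (2 − (-1))/5 = 0.6.
Left endpoints: -1, -0.4, 0.2, 0.8, 1.4.
f(-1) = 1, f(-0.4) = 2.8, f(0.2) = 4.6, f(0.8) = 6.4, f(1.4) = 8.2.
Sum = Δs · [f(-1) + f(-0.4) + f(0.2) + f(0.8) + f(1.4)].
Sum = 13.8.

13.8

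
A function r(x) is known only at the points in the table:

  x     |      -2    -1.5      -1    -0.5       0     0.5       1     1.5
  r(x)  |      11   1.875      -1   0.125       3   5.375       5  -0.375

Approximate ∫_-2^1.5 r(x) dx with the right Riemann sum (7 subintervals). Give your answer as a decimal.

7

Δx = 0.5.
Sum = 0.5·[1.875 + (-1) + 0.125 + 3 + 5.375 + 5 + (-0.375)] = 7.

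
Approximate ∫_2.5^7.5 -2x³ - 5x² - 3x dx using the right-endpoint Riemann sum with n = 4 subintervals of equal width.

-3033.59375

Δx = (7.5 − 2.5)/4 = 1.25.
Right endpoints: 3.75, 5, 6.25, 7.5.
f(3.75) = -187.03125, f(5) = -390, f(6.25) = -702.34375, f(7.5) = -1147.5.
Sum = Δx · [f(3.75) + f(5) + f(6.25) + f(7.5)].
Sum = -3033.59375.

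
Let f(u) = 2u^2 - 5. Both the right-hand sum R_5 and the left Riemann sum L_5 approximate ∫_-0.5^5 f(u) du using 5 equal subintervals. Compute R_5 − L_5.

54.45

R_5 = 85.36.
L_5 = 30.91.
R_5 − L_5 = 54.45.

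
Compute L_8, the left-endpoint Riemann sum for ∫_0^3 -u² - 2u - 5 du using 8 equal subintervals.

Δu = (3 − 0)/8 = 0.375.
Left endpoints: 0, 0.375, 0.75, 1.125, 1.5, 1.875, 2.25, 2.625.
f(0) = -5, f(0.375) = -5.890625, f(0.75) = -7.0625, f(1.125) = -8.515625, f(1.5) = -10.25, f(1.875) = -12.265625, f(2.25) = -14.5625, f(2.625) = -17.140625.
Sum = Δu · [f(0) + f(0.375) + f(0.75) + ...].
Sum = -30.2578125.

-30.2578125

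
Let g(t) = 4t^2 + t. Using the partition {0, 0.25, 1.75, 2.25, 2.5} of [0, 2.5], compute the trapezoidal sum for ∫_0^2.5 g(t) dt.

Subinterval widths: 0.25, 1.5, 0.5, 0.25.
g(0) = 0, g(0.25) = 0.5, g(1.75) = 14, g(2.25) = 22.5, g(2.5) = 27.5.
On each subinterval the trapezoid contributes (Δt_i/2)·[g(t_{i-1}) + g(t_i)].
Sum = 26.3125.

26.3125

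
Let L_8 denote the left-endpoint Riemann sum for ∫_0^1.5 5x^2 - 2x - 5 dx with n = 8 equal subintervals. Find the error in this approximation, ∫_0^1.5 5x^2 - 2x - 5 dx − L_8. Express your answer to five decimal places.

Exact integral: ∫_0^1.5 f(x) dx = -4.125.
L_8 ≈ -4.8544922.
Error ≈ -4.125 − (-4.8544922) ≈ 0.72949.

0.72949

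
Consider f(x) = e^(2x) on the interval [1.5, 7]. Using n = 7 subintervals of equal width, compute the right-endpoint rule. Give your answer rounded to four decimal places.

Δx = (7 − 1.5)/7 = 11/14.
Right endpoints: 16/7, 43/14, 27/7, 65/14, 38/7, 87/14, 7.
f(16/7) ≈ 96.6821, f(43/14) ≈ 465.3813, f(27/7) ≈ 2240.1222, f(65/14) ≈ 10782.8726, f(38/7) ≈ 51903.5702, f(87/14) ≈ 249838.8599, f(7) ≈ 1202604.2842.
Sum = Δx · [f(16/7) + f(43/14) + f(27/7) + ...].
Sum ≈ 1192660.6785.

1192660.6785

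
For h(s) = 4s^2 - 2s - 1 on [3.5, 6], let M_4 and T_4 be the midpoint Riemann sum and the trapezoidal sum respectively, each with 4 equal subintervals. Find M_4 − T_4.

M_4 = 204.2578125.
T_4 = 205.234375.
M_4 − T_4 = -0.9765625.

-0.9765625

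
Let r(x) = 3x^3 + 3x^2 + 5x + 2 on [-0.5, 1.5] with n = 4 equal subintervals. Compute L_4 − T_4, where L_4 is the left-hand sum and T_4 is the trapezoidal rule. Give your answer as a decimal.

L_4 = 10.25.
T_4 = 16.875.
L_4 − T_4 = -6.625.

-6.625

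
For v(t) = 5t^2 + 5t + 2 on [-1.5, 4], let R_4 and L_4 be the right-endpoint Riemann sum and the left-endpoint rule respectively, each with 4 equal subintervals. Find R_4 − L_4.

132.34375

R_4 = 232.50390625.
L_4 = 100.16015625.
R_4 − L_4 = 132.34375.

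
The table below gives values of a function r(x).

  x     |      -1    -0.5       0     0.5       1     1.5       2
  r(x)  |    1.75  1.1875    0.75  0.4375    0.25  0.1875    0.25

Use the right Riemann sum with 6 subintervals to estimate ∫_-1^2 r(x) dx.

Δx = 0.5.
Sum = 0.5·[1.1875 + 0.75 + 0.4375 + 0.25 + 0.1875 + 0.25] = 1.53125.

1.53125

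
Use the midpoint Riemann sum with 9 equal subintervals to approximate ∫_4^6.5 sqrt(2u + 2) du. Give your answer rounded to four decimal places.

Δu = (6.5 − 4)/9 = 5/18.
Midpoints: 149/36, 53/12, 169/36, 179/36, 5.25, 199/36, 209/36, 73/12, 229/36.
f(149/36) ≈ 3.2059, f(53/12) ≈ 3.2914, f(169/36) ≈ 3.3747, f(179/36) ≈ 3.4561, f(5.25) ≈ 3.5355, f(199/36) ≈ 3.6132, f(209/36) ≈ 3.6893, f(73/12) ≈ 3.7639, f(229/36) ≈ 3.8370.
Sum = Δu · [f(149/36) + f(53/12) + f(169/36) + ...].
Sum ≈ 8.8242.

8.8242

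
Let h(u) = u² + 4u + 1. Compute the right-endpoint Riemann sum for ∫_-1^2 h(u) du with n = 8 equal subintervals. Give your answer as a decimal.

Δu = (2 − (-1))/8 = 0.375.
Right endpoints: -0.625, -0.25, 0.125, 0.5, 0.875, 1.25, 1.625, 2.
h(-0.625) = -1.109375, h(-0.25) = 0.0625, h(0.125) = 1.515625, h(0.5) = 3.25, h(0.875) = 5.265625, h(1.25) = 7.5625, h(1.625) = 10.140625, h(2) = 13.
Sum = Δu · [h(-0.625) + h(-0.25) + h(0.125) + ...].
Sum = 14.8828125.

14.8828125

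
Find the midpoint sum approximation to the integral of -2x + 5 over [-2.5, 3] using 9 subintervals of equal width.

Δx = (3 − (-2.5))/9 = 11/18.
Midpoints: -79/36, -19/12, -35/36, -13/36, 0.25, 31/36, 53/36, 25/12, 97/36.
f(-79/36) = 169/18, f(-19/12) = 49/6, f(-35/36) = 125/18, f(-13/36) = 103/18, f(0.25) = 4.5, f(31/36) = 59/18, f(53/36) = 37/18, f(25/12) = 5/6, f(97/36) = -7/18.
Sum = Δx · [f(-79/36) + f(-19/12) + f(-35/36) + ...].
Sum = 24.75.

24.75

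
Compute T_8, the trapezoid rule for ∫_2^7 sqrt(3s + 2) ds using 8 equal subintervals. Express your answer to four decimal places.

19.4766

Δs = (7 − 2)/8 = 0.625.
f(2) ≈ 2.8284, f(2.625) ≈ 3.1425, f(3.25) ≈ 3.4278, f(3.875) ≈ 3.6912, f(4.5) ≈ 3.9370, f(5.125) ≈ 4.1683, f(5.75) ≈ 4.3875, f(6.375) ≈ 4.5962, f(7) ≈ 4.7958.
T_8 = (Δs/2)·[f(s_0) + 2f(s_1) + ... + 2f(s_{7}) + f(s_8)].
Sum ≈ 19.4766.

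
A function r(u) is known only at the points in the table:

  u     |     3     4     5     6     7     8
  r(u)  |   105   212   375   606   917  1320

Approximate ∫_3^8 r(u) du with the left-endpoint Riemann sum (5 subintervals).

2215

Δu = 1.
Sum = 1·[105 + 212 + 375 + 606 + 917] = 2215.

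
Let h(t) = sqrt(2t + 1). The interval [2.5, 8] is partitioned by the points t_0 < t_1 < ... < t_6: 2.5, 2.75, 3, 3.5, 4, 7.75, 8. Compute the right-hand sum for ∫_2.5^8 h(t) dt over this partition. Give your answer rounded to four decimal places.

Subinterval widths: 0.25, 0.25, 0.5, 0.5, 3.75, 0.25.
Right endpoints: 2.75, 3, 3.5, 4, 7.75, 8.
h(2.75) ≈ 2.5495, h(3) ≈ 2.6458, h(3.5) ≈ 2.8284, h(4) ≈ 3.0000, h(7.75) ≈ 4.0620, h(8) ≈ 4.1231.
Sum = Σ Δt_i · h(t_i).
Sum ≈ 20.4764.

20.4764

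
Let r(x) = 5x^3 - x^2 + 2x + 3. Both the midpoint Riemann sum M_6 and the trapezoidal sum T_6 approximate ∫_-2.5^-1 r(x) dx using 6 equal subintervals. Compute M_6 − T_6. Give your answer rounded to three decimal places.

0.639

M_6 ≈ -52.99023.
T_6 = -53.62890625.
M_6 − T_6 ≈ 0.639.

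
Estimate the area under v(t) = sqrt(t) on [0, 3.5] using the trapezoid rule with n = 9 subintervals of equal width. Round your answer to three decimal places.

Δt = (3.5 − 0)/9 = 7/18.
v(0) ≈ 0.000, v(7/18) ≈ 0.624, v(7/9) ≈ 0.882, v(7/6) ≈ 1.080, v(14/9) ≈ 1.247, v(35/18) ≈ 1.394, v(7/3) ≈ 1.528, v(49/18) ≈ 1.650, v(28/9) ≈ 1.764, v(3.5) ≈ 1.871.
T_9 = (Δt/2)·[v(t_0) + 2v(t_1) + ... + 2v(t_{8}) + v(t_9)].
Sum ≈ 4.318.

4.318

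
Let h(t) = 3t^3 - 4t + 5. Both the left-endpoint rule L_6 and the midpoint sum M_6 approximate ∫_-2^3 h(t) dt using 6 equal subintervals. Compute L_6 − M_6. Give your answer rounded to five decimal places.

L_6 = 30.9375.
M_6 ≈ 62.4479167.
L_6 − M_6 ≈ -31.51042.

-31.51042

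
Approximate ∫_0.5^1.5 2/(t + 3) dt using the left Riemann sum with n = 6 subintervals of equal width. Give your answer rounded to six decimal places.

0.513360

Δt = (1.5 − 0.5)/6 = 1/6.
Left endpoints: 0.5, 2/3, 5/6, 1, 7/6, 4/3.
f(0.5) = 4/7, f(2/3) = 6/11, f(5/6) = 12/23, f(1) = 0.5, f(7/6) = 0.48, f(4/3) = 6/13.
Sum = Δt · [f(0.5) + f(2/3) + f(5/6) + ...].
Sum ≈ 0.513360.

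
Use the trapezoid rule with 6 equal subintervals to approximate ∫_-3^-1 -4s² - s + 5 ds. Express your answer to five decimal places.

-20.81481

Δs = (-1 − (-3))/6 = 1/3.
f(-3) = -28, f(-8/3) = -187/9, f(-7/3) = -130/9, f(-2) = -9, f(-5/3) = -40/9, f(-4/3) = -7/9, f(-1) = 2.
T_6 = (Δs/2)·[f(s_0) + 2f(s_1) + ... + 2f(s_{5}) + f(s_6)].
Sum ≈ -20.81481.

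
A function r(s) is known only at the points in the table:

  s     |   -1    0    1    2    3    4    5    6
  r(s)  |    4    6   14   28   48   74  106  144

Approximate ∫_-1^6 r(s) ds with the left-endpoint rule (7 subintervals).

280

Δs = 1.
Sum = 1·[4 + 6 + 14 + 28 + 48 + 74 + 106] = 280.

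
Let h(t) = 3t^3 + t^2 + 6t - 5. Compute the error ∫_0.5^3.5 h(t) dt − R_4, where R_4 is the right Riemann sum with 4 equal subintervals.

-64.6875

Exact integral: ∫_0.5^3.5 h(t) dt = 147.75.
R_4 = 212.4375.
Error = 147.75 − 212.4375 = -64.6875.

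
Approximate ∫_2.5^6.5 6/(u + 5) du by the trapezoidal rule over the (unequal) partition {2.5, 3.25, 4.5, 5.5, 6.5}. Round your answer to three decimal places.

Subinterval widths: 0.75, 1.25, 1, 1.
f(2.5) = 0.8, f(3.25) = 8/11, f(4.5) = 12/19, f(5.5) = 4/7, f(6.5) = 12/23.
On each subinterval the trapezoid contributes (Δu_i/2)·[f(u_{i-1}) + f(u_i)].
Sum ≈ 2.570.

2.570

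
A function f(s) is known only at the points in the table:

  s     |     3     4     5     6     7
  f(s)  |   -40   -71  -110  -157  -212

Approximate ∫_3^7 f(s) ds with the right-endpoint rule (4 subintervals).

Δs = 1.
Sum = 1·[(-71) + (-110) + (-157) + (-212)] = -550.

-550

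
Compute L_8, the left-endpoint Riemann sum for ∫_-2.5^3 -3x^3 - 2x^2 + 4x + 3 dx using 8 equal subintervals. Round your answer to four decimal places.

Δx = (3 − (-2.5))/8 = 0.6875.
Left endpoints: -2.5, -1.8125, -1.125, -0.4375, 0.25, 0.9375, 1.625, 2.3125.
f(-2.5) = 27.375, f(-1.8125) = 28847/4096, f(-1.125) = 123/512, f(-0.4375) = 4581/4096, f(0.25) = 3.828125, f(0.9375) = 10323/4096, f(1.625) = -4431/512, f(2.3125) = -145591/4096.
Sum = Δx · [f(-2.5) + f(-1.8125) + f(-1.125) + ...].
Sum ≈ -1.4260.

-1.4260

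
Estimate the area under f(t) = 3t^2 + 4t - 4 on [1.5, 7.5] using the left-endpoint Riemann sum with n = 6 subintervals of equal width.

Δt = (7.5 − 1.5)/6 = 1.
Left endpoints: 1.5, 2.5, 3.5, 4.5, 5.5, 6.5.
f(1.5) = 8.75, f(2.5) = 24.75, f(3.5) = 46.75, f(4.5) = 74.75, f(5.5) = 108.75, f(6.5) = 148.75.
Sum = Δt · [f(1.5) + f(2.5) + f(3.5) + ...].
Sum = 412.5.

412.5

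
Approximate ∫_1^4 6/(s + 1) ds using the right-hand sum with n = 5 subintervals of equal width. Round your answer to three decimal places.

4.995

Δs = (4 − 1)/5 = 0.6.
Right endpoints: 1.6, 2.2, 2.8, 3.4, 4.
f(1.6) = 30/13, f(2.2) = 1.875, f(2.8) = 30/19, f(3.4) = 15/11, f(4) = 1.2.
Sum = Δs · [f(1.6) + f(2.2) + f(2.8) + f(3.4) + f(4)].
Sum ≈ 4.995.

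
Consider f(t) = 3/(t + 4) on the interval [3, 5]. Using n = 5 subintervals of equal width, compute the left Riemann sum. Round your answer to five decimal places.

0.77331

Δt = (5 − 3)/5 = 0.4.
Left endpoints: 3, 3.4, 3.8, 4.2, 4.6.
f(3) = 3/7, f(3.4) = 15/37, f(3.8) = 5/13, f(4.2) = 15/41, f(4.6) = 15/43.
Sum = Δt · [f(3) + f(3.4) + f(3.8) + f(4.2) + f(4.6)].
Sum ≈ 0.77331.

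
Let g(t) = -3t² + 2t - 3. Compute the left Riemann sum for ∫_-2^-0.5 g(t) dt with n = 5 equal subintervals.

-18.33

Δt = (-0.5 − (-2))/5 = 0.3.
Left endpoints: -2, -1.7, -1.4, -1.1, -0.8.
g(-2) = -19, g(-1.7) = -15.07, g(-1.4) = -11.68, g(-1.1) = -8.83, g(-0.8) = -6.52.
Sum = Δt · [g(-2) + g(-1.7) + g(-1.4) + g(-1.1) + g(-0.8)].
Sum = -18.33.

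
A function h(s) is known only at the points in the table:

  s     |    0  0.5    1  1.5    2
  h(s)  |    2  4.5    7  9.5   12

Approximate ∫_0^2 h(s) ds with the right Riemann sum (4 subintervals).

Δs = 0.5.
Sum = 0.5·[4.5 + 7 + 9.5 + 12] = 16.5.

16.5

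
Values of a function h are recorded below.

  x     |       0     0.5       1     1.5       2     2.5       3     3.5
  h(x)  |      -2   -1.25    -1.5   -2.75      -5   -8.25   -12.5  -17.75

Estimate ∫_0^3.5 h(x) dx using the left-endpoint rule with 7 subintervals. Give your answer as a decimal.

-16.625

Δx = 0.5.
Sum = 0.5·[(-2) + (-1.25) + (-1.5) + (-2.75) + (-5) + (-8.25) + (-12.5)] = -16.625.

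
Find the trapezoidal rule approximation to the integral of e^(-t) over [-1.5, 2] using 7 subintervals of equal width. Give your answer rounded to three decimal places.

Δt = (2 − (-1.5))/7 = 0.5.
f(-1.5) ≈ 4.482, f(-1) ≈ 2.718, f(-0.5) ≈ 1.649, f(0) ≈ 1.000, f(0.5) ≈ 0.607, f(1) ≈ 0.368, f(1.5) ≈ 0.223, f(2) ≈ 0.135.
T_7 = (Δt/2)·[f(t_0) + 2f(t_1) + ... + 2f(t_{6}) + f(t_7)].
Sum ≈ 4.437.

4.437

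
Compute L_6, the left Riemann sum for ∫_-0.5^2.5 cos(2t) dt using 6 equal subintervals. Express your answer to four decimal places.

0.0104

Δt = (2.5 − (-0.5))/6 = 0.5.
Left endpoints: -0.5, 0, 0.5, 1, 1.5, 2.
f(-0.5) ≈ 0.5403, f(0) ≈ 1.0000, f(0.5) ≈ 0.5403, f(1) ≈ -0.4161, f(1.5) ≈ -0.9900, f(2) ≈ -0.6536.
Sum = Δt · [f(-0.5) + f(0) + f(0.5) + ...].
Sum ≈ 0.0104.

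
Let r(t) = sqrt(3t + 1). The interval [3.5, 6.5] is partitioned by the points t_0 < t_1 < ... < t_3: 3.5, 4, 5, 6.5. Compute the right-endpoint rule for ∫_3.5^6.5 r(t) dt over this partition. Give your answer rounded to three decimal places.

Subinterval widths: 0.5, 1, 1.5.
Right endpoints: 4, 5, 6.5.
r(4) ≈ 3.606, r(5) ≈ 4.000, r(6.5) ≈ 4.528.
Sum = Σ Δt_i · r(t_i).
Sum ≈ 12.594.

12.594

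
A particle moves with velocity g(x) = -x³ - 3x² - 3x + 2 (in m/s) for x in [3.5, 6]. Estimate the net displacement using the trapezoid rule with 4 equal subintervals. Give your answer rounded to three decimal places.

Δx = (6 − 3.5)/4 = 0.625.
g(3.5) = -88.125, g(4.125) = -67385/512, g(4.75) = -187.109375, g(5.375) = -131115/512, g(6) = -340.
T_4 = (Δx/2)·[g(x_0) + 2g(x_1) + 2g(x_2) + 2g(x_3) + g(x_4)].
Sum ≈ -493.042.

-493.042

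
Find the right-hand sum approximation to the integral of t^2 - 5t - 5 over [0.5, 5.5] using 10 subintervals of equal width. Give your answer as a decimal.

-43.125

Δt = (5.5 − 0.5)/10 = 0.5.
Right endpoints: 1, 1.5, 2, 2.5, 3, 3.5, 4, 4.5, 5, 5.5.
f(1) = -9, f(1.5) = -10.25, f(2) = -11, f(2.5) = -11.25, f(3) = -11, f(3.5) = -10.25, f(4) = -9, f(4.5) = -7.25, f(5) = -5, f(5.5) = -2.25.
Sum = Δt · [f(1) + f(1.5) + f(2) + ...].
Sum = -43.125.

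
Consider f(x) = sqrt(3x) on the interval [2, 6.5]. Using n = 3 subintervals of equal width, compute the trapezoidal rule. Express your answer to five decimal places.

Δx = (6.5 − 2)/3 = 1.5.
f(2) ≈ 2.44949, f(3.5) ≈ 3.24037, f(5) ≈ 3.87298, f(6.5) ≈ 4.41588.
T_3 = (Δx/2)·[f(x_0) + 2f(x_1) + 2f(x_2) + f(x_3)].
Sum ≈ 15.81906.

15.81906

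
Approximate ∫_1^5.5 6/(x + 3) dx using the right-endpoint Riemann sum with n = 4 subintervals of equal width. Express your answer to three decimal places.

4.106

Δx = (5.5 − 1)/4 = 1.125.
Right endpoints: 2.125, 3.25, 4.375, 5.5.
f(2.125) = 48/41, f(3.25) = 0.96, f(4.375) = 48/59, f(5.5) = 12/17.
Sum = Δx · [f(2.125) + f(3.25) + f(4.375) + f(5.5)].
Sum ≈ 4.106.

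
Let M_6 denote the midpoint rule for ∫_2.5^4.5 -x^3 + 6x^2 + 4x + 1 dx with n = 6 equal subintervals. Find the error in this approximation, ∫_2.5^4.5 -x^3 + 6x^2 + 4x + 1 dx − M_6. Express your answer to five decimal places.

Exact integral: ∫_2.5^4.5 f(x) dx = 88.25.
M_6 ≈ 88.3333333.
Error ≈ 88.25 − 88.3333333 ≈ -0.08333.

-0.08333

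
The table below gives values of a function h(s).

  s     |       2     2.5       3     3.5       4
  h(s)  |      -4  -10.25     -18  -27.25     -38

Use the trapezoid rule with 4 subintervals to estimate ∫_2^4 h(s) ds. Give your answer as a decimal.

Δs = 0.5.
T_4 = (0.5/2)·[(-4) + 2·(-10.25) + 2·(-18) + 2·(-27.25) + (-38)] = -38.25.

-38.25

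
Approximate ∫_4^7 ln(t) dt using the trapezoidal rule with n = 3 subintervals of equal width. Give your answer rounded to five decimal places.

Δt = (7 − 4)/3 = 1.
f(4) ≈ 1.38629, f(5) ≈ 1.60944, f(6) ≈ 1.79176, f(7) ≈ 1.94591.
T_3 = (Δt/2)·[f(t_0) + 2f(t_1) + 2f(t_2) + f(t_3)].
Sum ≈ 5.06730.

5.06730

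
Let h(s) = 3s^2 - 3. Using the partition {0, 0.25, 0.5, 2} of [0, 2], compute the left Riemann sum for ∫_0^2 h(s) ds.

Subinterval widths: 0.25, 0.25, 1.5.
Left endpoints: 0, 0.25, 0.5.
h(0) = -3, h(0.25) = -2.8125, h(0.5) = -2.25.
Sum = Σ Δs_i · h(s_i).
Sum = -4.828125.

-4.828125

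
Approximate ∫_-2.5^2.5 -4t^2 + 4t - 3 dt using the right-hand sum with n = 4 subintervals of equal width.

Δt = (2.5 − (-2.5))/4 = 1.25.
Right endpoints: -1.25, 0, 1.25, 2.5.
f(-1.25) = -14.25, f(0) = -3, f(1.25) = -4.25, f(2.5) = -18.
Sum = Δt · [f(-1.25) + f(0) + f(1.25) + f(2.5)].
Sum = -49.375.

-49.375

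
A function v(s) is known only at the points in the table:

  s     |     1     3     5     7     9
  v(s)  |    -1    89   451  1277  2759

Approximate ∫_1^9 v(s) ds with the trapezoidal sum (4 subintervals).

6392

Δs = 2.
T_4 = (2/2)·[(-1) + 2·89 + 2·451 + 2·1277 + 2759] = 6392.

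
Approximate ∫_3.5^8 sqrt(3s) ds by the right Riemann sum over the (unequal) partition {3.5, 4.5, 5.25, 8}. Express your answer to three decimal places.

Subinterval widths: 1, 0.75, 2.75.
Right endpoints: 4.5, 5.25, 8.
f(4.5) ≈ 3.674, f(5.25) ≈ 3.969, f(8) ≈ 4.899.
Sum = Σ Δs_i · f(s_i).
Sum ≈ 20.123.

20.123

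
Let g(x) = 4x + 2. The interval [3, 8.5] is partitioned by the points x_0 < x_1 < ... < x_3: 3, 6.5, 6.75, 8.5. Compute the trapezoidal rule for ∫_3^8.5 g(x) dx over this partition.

Subinterval widths: 3.5, 0.25, 1.75.
g(3) = 14, g(6.5) = 28, g(6.75) = 29, g(8.5) = 36.
On each subinterval the trapezoid contributes (Δx_i/2)·[g(x_{i-1}) + g(x_i)].
Sum = 137.5.

137.5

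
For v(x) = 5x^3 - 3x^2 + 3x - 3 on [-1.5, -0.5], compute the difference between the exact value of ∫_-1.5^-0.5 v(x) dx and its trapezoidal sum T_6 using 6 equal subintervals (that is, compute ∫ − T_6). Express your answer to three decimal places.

0.083

Exact integral: ∫_-1.5^-0.5 v(x) dx = -15.5.
T_6 ≈ -15.58333.
Error ≈ -15.5 − (-15.58333) ≈ 0.083.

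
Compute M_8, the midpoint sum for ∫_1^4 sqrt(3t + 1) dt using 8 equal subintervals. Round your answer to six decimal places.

8.640209

Δt = (4 − 1)/8 = 0.375.
Midpoints: 1.1875, 1.5625, 1.9375, 2.3125, 2.6875, 3.0625, 3.4375, 3.8125.
f(1.1875) ≈ 2.136001, f(1.5625) ≈ 2.384848, f(1.9375) ≈ 2.610077, f(2.3125) ≈ 2.817357, f(2.6875) ≈ 3.010399, f(3.0625) ≈ 3.191786, f(3.4375) ≈ 3.363406, f(3.8125) ≈ 3.526684.
Sum = Δt · [f(1.1875) + f(1.5625) + f(1.9375) + ...].
Sum ≈ 8.640209.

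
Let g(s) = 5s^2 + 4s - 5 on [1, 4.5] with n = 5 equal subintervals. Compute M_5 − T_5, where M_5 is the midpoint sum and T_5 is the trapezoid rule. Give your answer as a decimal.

-2.14375

M_5 = 170.49375.
T_5 = 172.6375.
M_5 − T_5 = -2.14375.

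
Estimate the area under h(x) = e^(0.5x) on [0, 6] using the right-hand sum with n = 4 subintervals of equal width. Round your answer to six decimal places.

54.257943

Δx = (6 − 0)/4 = 1.5.
Right endpoints: 1.5, 3, 4.5, 6.
h(1.5) ≈ 2.117000, h(3) ≈ 4.481689, h(4.5) ≈ 9.487736, h(6) ≈ 20.085537.
Sum = Δx · [h(1.5) + h(3) + h(4.5) + h(6)].
Sum ≈ 54.257943.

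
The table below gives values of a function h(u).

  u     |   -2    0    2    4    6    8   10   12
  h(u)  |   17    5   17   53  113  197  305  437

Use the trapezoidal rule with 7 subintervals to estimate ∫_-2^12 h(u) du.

1834

Δu = 2.
T_7 = (2/2)·[17 + 2·5 + 2·17 + 2·53 + 2·113 + 2·197 + 2·305 + 437] = 1834.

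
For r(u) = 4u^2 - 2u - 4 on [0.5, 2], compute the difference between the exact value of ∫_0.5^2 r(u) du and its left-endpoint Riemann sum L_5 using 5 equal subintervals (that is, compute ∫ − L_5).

1.71

Exact integral: ∫_0.5^2 r(u) du = 0.75.
L_5 = -0.96.
Error = 0.75 − (-0.96) = 1.71.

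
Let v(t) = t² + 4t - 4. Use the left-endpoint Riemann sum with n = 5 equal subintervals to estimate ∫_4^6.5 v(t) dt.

Δt = (6.5 − 4)/5 = 0.5.
Left endpoints: 4, 4.5, 5, 5.5, 6.
v(4) = 28, v(4.5) = 34.25, v(5) = 41, v(5.5) = 48.25, v(6) = 56.
Sum = Δt · [v(4) + v(4.5) + v(5) + v(5.5) + v(6)].
Sum = 103.75.

103.75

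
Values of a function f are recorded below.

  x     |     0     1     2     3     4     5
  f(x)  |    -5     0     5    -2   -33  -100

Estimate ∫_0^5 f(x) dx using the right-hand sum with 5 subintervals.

Δx = 1.
Sum = 1·[0 + 5 + (-2) + (-33) + (-100)] = -130.

-130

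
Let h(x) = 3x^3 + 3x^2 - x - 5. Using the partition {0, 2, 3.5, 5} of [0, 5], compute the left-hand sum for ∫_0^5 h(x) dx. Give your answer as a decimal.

268.8125

Subinterval widths: 2, 1.5, 1.5.
Left endpoints: 0, 2, 3.5.
h(0) = -5, h(2) = 29, h(3.5) = 156.875.
Sum = Σ Δx_i · h(x_i).
Sum = 268.8125.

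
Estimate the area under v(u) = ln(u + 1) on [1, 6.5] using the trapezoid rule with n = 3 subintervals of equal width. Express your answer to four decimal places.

Δu = (6.5 − 1)/3 = 11/6.
v(1) ≈ 0.6931, v(17/6) ≈ 1.3437, v(14/3) ≈ 1.7346, v(6.5) ≈ 2.0149.
T_3 = (Δu/2)·[v(u_0) + 2v(u_1) + 2v(u_2) + v(u_3)].
Sum ≈ 8.1260.

8.1260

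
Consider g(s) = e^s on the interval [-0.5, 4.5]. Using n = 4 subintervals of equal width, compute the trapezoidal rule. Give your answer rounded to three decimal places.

100.760

Δs = (4.5 − (-0.5))/4 = 1.25.
g(-0.5) ≈ 0.607, g(0.75) ≈ 2.117, g(2) ≈ 7.389, g(3.25) ≈ 25.790, g(4.5) ≈ 90.017.
T_4 = (Δs/2)·[g(s_0) + 2g(s_1) + 2g(s_2) + 2g(s_3) + g(s_4)].
Sum ≈ 100.760.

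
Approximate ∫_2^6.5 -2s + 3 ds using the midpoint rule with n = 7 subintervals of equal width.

-24.75

Δs = (6.5 − 2)/7 = 9/14.
Midpoints: 65/28, 83/28, 101/28, 4.25, 137/28, 155/28, 173/28.
f(65/28) = -23/14, f(83/28) = -41/14, f(101/28) = -59/14, f(4.25) = -5.5, f(137/28) = -95/14, f(155/28) = -113/14, f(173/28) = -131/14.
Sum = Δs · [f(65/28) + f(83/28) + f(101/28) + ...].
Sum = -24.75.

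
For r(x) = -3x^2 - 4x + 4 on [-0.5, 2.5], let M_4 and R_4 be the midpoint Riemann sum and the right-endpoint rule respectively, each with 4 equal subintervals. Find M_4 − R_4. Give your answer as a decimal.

12.515625

M_4 = -15.328125.
R_4 = -27.84375.
M_4 − R_4 = 12.515625.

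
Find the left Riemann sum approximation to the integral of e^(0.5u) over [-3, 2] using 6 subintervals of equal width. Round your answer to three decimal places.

Δu = (2 − (-3))/6 = 5/6.
Left endpoints: -3, -13/6, -4/3, -0.5, 1/3, 7/6.
f(-3) ≈ 0.223, f(-13/6) ≈ 0.338, f(-4/3) ≈ 0.513, f(-0.5) ≈ 0.779, f(1/3) ≈ 1.181, f(7/6) ≈ 1.792.
Sum = Δu · [f(-3) + f(-13/6) + f(-4/3) + ...].
Sum ≈ 4.023.

4.023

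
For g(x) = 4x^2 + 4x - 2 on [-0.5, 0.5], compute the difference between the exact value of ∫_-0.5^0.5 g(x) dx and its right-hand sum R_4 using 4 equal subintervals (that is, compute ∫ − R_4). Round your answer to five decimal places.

-0.54167

Exact integral: ∫_-0.5^0.5 g(x) dx ≈ -1.6666667.
R_4 = -1.125.
Error ≈ -1.6666667 − (-1.125) ≈ -0.54167.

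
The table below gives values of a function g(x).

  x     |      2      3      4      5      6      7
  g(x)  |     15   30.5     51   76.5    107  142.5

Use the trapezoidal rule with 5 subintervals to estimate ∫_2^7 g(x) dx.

343.75

Δx = 1.
T_5 = (1/2)·[15 + 2·30.5 + 2·51 + 2·76.5 + 2·107 + 142.5] = 343.75.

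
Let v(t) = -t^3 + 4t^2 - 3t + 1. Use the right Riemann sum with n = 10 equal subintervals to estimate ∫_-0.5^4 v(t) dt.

Δt = (4 − (-0.5))/10 = 0.45.
Right endpoints: -0.05, 0.4, 0.85, 1.3, 1.75, 2.2, 2.65, 3.1, 3.55, 4.
v(-0.05) = 1.160125, v(0.4) = 0.376, v(0.85) = 0.725875, v(1.3) = 1.663, v(1.75) = 2.640625, v(2.2) = 3.112, v(2.65) = 2.530375, v(3.1) = 0.349, v(3.55) = -3.978875, v(4) = -11.
Sum = Δt · [v(-0.05) + v(0.4) + v(0.85) + ...].
Sum = -1.08984375.

-1.08984375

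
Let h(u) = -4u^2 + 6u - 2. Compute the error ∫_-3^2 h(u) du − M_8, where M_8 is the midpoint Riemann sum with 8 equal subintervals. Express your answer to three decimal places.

Exact integral: ∫_-3^2 h(u) du ≈ -71.66667.
M_8 = -71.015625.
Error ≈ -71.66667 − (-71.015625) ≈ -0.651.

-0.651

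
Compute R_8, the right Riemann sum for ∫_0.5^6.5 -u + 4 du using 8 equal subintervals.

0.75

Δu = (6.5 − 0.5)/8 = 0.75.
Right endpoints: 1.25, 2, 2.75, 3.5, 4.25, 5, 5.75, 6.5.
f(1.25) = 2.75, f(2) = 2, f(2.75) = 1.25, f(3.5) = 0.5, f(4.25) = -0.25, f(5) = -1, f(5.75) = -1.75, f(6.5) = -2.5.
Sum = Δu · [f(1.25) + f(2) + f(2.75) + ...].
Sum = 0.75.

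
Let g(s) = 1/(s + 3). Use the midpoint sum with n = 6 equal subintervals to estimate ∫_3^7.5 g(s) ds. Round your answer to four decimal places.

0.5592

Δs = (7.5 − 3)/6 = 0.75.
Midpoints: 3.375, 4.125, 4.875, 5.625, 6.375, 7.125.
g(3.375) = 8/51, g(4.125) = 8/57, g(4.875) = 8/63, g(5.625) = 8/69, g(6.375) = 8/75, g(7.125) = 8/81.
Sum = Δs · [g(3.375) + g(4.125) + g(4.875) + ...].
Sum ≈ 0.5592.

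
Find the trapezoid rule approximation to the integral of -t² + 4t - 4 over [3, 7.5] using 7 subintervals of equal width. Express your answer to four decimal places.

-55.4349

Δt = (7.5 − 3)/7 = 9/14.
f(3) = -1, f(51/14) = -529/196, f(30/7) = -256/49, f(69/14) = -1681/196, f(39/7) = -625/49, f(87/14) = -3481/196, f(48/7) = -1156/49, f(7.5) = -30.25.
T_7 = (Δt/2)·[f(t_0) + 2f(t_1) + ... + 2f(t_{6}) + f(t_7)].
Sum ≈ -55.4349.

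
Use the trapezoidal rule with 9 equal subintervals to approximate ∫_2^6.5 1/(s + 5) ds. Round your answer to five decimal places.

Δs = (6.5 − 2)/9 = 0.5.
f(2) = 1/7, f(2.5) = 2/15, f(3) = 0.125, f(3.5) = 2/17, f(4) = 1/9, f(4.5) = 2/19, f(5) = 0.1, f(5.5) = 2/21, f(6) = 1/11, f(6.5) = 2/23.
T_9 = (Δs/2)·[f(s_0) + 2f(s_1) + ... + 2f(s_{8}) + f(s_9)].
Sum ≈ 0.49670.

0.49670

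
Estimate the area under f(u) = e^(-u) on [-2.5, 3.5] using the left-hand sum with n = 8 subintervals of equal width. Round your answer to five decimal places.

Δu = (3.5 − (-2.5))/8 = 0.75.
Left endpoints: -2.5, -1.75, -1, -0.25, 0.5, 1.25, 2, 2.75.
f(-2.5) ≈ 12.18249, f(-1.75) ≈ 5.75460, f(-1) ≈ 2.71828, f(-0.25) ≈ 1.28403, f(0.5) ≈ 0.60653, f(1.25) ≈ 0.28650, f(2) ≈ 0.13534, f(2.75) ≈ 0.06393.
Sum = Δu · [f(-2.5) + f(-1.75) + f(-1) + ...].
Sum ≈ 17.27378.

17.27378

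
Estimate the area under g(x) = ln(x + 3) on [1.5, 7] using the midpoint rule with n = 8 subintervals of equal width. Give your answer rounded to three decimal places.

10.760

Δx = (7 − 1.5)/8 = 0.6875.
Midpoints: 1.84375, 2.53125, 3.21875, 3.90625, 4.59375, 5.28125, 5.96875, 6.65625.
g(1.84375) ≈ 1.578, g(2.53125) ≈ 1.710, g(3.21875) ≈ 1.828, g(3.90625) ≈ 1.932, g(4.59375) ≈ 2.027, g(5.28125) ≈ 2.114, g(5.96875) ≈ 2.194, g(6.65625) ≈ 2.268.
Sum = Δx · [g(1.84375) + g(2.53125) + g(3.21875) + ...].
Sum ≈ 10.760.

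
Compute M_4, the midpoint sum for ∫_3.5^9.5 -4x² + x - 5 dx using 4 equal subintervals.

Δx = (9.5 − 3.5)/4 = 1.5.
Midpoints: 4.25, 5.75, 7.25, 8.75.
f(4.25) = -73, f(5.75) = -131.5, f(7.25) = -208, f(8.75) = -302.5.
Sum = Δx · [f(4.25) + f(5.75) + f(7.25) + f(8.75)].
Sum = -1072.5.

-1072.5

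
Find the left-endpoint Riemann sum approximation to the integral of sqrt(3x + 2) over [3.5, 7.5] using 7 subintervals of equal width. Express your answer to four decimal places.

16.7203

Δx = (7.5 − 3.5)/7 = 4/7.
Left endpoints: 3.5, 57/14, 65/14, 73/14, 81/14, 89/14, 97/14.
f(3.5) ≈ 3.5355, f(57/14) ≈ 3.7702, f(65/14) ≈ 3.9911, f(73/14) ≈ 4.2003, f(81/14) ≈ 4.3997, f(89/14) ≈ 4.5904, f(97/14) ≈ 4.7734.
Sum = Δx · [f(3.5) + f(57/14) + f(65/14) + ...].
Sum ≈ 16.7203.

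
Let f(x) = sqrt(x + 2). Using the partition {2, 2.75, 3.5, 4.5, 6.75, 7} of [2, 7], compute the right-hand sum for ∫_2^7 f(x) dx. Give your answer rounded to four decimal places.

Subinterval widths: 0.75, 0.75, 1, 2.25, 0.25.
Right endpoints: 2.75, 3.5, 4.5, 6.75, 7.
f(2.75) ≈ 2.1794, f(3.5) ≈ 2.3452, f(4.5) ≈ 2.5495, f(6.75) ≈ 2.9580, f(7) ≈ 3.0000.
Sum = Σ Δx_i · f(x_i).
Sum ≈ 13.3486.

13.3486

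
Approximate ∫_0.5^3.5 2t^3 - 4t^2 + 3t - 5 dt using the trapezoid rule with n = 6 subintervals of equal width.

22

Δt = (3.5 − 0.5)/6 = 0.5.
f(0.5) = -4.25, f(1) = -4, f(1.5) = -2.75, f(2) = 1, f(2.5) = 8.75, f(3) = 22, f(3.5) = 42.25.
T_6 = (Δt/2)·[f(t_0) + 2f(t_1) + ... + 2f(t_{5}) + f(t_6)].
Sum = 22.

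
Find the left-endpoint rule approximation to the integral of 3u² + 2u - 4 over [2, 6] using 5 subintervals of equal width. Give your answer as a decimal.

Δu = (6 − 2)/5 = 0.8.
Left endpoints: 2, 2.8, 3.6, 4.4, 5.2.
f(2) = 12, f(2.8) = 25.12, f(3.6) = 42.08, f(4.4) = 62.88, f(5.2) = 87.52.
Sum = Δu · [f(2) + f(2.8) + f(3.6) + f(4.4) + f(5.2)].
Sum = 183.68.

183.68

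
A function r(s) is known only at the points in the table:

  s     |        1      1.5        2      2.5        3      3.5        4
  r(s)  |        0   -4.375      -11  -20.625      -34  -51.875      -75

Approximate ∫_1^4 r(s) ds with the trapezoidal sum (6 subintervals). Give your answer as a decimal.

Δs = 0.5.
T_6 = (0.5/2)·[0 + 2·(-4.375) + 2·(-11) + 2·(-20.625) + 2·(-34) + 2·(-51.875) + (-75)] = -79.6875.

-79.6875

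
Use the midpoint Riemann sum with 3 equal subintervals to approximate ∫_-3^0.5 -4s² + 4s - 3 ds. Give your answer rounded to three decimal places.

-62.579

Δs = (0.5 − (-3))/3 = 7/6.
Midpoints: -29/12, -1.25, -1/12.
f(-29/12) = -1297/36, f(-1.25) = -14.25, f(-1/12) = -121/36.
Sum = Δs · [f(-29/12) + f(-1.25) + f(-1/12)].
Sum ≈ -62.579.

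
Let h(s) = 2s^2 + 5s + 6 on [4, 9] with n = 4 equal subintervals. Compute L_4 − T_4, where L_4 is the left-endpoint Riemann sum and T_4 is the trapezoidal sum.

L_4 = 541.5625.
T_4 = 638.4375.
L_4 − T_4 = -96.875.

-96.875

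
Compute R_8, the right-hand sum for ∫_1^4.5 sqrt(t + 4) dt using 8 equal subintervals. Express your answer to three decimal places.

9.215

Δt = (4.5 − 1)/8 = 0.4375.
Right endpoints: 1.4375, 1.875, 2.3125, 2.75, 3.1875, 3.625, 4.0625, 4.5.
f(1.4375) ≈ 2.332, f(1.875) ≈ 2.424, f(2.3125) ≈ 2.512, f(2.75) ≈ 2.598, f(3.1875) ≈ 2.681, f(3.625) ≈ 2.761, f(4.0625) ≈ 2.839, f(4.5) ≈ 2.915.
Sum = Δt · [f(1.4375) + f(1.875) + f(2.3125) + ...].
Sum ≈ 9.215.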